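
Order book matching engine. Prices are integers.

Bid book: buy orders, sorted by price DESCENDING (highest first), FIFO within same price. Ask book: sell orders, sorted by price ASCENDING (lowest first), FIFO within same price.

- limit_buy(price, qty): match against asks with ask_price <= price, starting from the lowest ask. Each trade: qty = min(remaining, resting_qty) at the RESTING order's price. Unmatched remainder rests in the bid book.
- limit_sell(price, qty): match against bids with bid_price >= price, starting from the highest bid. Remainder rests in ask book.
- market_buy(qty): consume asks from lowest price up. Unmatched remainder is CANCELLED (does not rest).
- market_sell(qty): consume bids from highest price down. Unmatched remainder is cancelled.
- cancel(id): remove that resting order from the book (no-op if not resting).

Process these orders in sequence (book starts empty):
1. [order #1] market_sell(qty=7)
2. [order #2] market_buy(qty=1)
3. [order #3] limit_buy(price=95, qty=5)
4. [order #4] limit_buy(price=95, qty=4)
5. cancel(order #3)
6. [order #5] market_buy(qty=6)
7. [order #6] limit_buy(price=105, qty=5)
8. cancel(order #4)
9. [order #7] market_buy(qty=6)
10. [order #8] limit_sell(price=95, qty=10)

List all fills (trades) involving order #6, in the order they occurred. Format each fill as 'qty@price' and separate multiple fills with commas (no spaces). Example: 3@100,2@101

After op 1 [order #1] market_sell(qty=7): fills=none; bids=[-] asks=[-]
After op 2 [order #2] market_buy(qty=1): fills=none; bids=[-] asks=[-]
After op 3 [order #3] limit_buy(price=95, qty=5): fills=none; bids=[#3:5@95] asks=[-]
After op 4 [order #4] limit_buy(price=95, qty=4): fills=none; bids=[#3:5@95 #4:4@95] asks=[-]
After op 5 cancel(order #3): fills=none; bids=[#4:4@95] asks=[-]
After op 6 [order #5] market_buy(qty=6): fills=none; bids=[#4:4@95] asks=[-]
After op 7 [order #6] limit_buy(price=105, qty=5): fills=none; bids=[#6:5@105 #4:4@95] asks=[-]
After op 8 cancel(order #4): fills=none; bids=[#6:5@105] asks=[-]
After op 9 [order #7] market_buy(qty=6): fills=none; bids=[#6:5@105] asks=[-]
After op 10 [order #8] limit_sell(price=95, qty=10): fills=#6x#8:5@105; bids=[-] asks=[#8:5@95]

Answer: 5@105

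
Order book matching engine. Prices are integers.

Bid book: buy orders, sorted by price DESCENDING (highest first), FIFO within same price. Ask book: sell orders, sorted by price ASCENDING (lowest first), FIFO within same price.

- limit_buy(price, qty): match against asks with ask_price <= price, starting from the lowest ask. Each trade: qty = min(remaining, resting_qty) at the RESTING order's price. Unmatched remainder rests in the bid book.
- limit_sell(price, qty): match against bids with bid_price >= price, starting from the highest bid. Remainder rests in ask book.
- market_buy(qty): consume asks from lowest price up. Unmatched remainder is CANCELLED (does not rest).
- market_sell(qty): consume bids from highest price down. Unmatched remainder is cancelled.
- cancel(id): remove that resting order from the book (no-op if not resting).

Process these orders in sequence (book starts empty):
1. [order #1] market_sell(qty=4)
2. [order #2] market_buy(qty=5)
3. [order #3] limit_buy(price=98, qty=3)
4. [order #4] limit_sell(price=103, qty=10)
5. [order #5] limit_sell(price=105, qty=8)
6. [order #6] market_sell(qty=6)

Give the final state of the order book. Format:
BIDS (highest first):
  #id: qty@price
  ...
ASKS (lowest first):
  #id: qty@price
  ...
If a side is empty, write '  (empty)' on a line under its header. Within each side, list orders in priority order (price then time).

After op 1 [order #1] market_sell(qty=4): fills=none; bids=[-] asks=[-]
After op 2 [order #2] market_buy(qty=5): fills=none; bids=[-] asks=[-]
After op 3 [order #3] limit_buy(price=98, qty=3): fills=none; bids=[#3:3@98] asks=[-]
After op 4 [order #4] limit_sell(price=103, qty=10): fills=none; bids=[#3:3@98] asks=[#4:10@103]
After op 5 [order #5] limit_sell(price=105, qty=8): fills=none; bids=[#3:3@98] asks=[#4:10@103 #5:8@105]
After op 6 [order #6] market_sell(qty=6): fills=#3x#6:3@98; bids=[-] asks=[#4:10@103 #5:8@105]

Answer: BIDS (highest first):
  (empty)
ASKS (lowest first):
  #4: 10@103
  #5: 8@105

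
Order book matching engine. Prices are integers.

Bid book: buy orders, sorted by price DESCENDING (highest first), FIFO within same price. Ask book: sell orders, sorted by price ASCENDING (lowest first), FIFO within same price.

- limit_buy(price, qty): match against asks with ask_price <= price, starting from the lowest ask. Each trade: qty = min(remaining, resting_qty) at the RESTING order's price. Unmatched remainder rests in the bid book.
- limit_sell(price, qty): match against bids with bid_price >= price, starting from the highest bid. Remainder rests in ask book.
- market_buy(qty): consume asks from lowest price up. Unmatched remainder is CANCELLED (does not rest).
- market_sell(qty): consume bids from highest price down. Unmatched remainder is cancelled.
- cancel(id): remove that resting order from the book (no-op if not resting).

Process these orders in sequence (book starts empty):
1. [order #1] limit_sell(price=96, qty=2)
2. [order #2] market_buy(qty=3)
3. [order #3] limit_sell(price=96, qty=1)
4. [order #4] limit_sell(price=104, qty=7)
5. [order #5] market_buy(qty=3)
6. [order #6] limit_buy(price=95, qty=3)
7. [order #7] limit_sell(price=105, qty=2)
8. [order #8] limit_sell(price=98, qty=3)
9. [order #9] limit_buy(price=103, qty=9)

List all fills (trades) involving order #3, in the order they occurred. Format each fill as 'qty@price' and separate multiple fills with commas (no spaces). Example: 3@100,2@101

Answer: 1@96

Derivation:
After op 1 [order #1] limit_sell(price=96, qty=2): fills=none; bids=[-] asks=[#1:2@96]
After op 2 [order #2] market_buy(qty=3): fills=#2x#1:2@96; bids=[-] asks=[-]
After op 3 [order #3] limit_sell(price=96, qty=1): fills=none; bids=[-] asks=[#3:1@96]
After op 4 [order #4] limit_sell(price=104, qty=7): fills=none; bids=[-] asks=[#3:1@96 #4:7@104]
After op 5 [order #5] market_buy(qty=3): fills=#5x#3:1@96 #5x#4:2@104; bids=[-] asks=[#4:5@104]
After op 6 [order #6] limit_buy(price=95, qty=3): fills=none; bids=[#6:3@95] asks=[#4:5@104]
After op 7 [order #7] limit_sell(price=105, qty=2): fills=none; bids=[#6:3@95] asks=[#4:5@104 #7:2@105]
After op 8 [order #8] limit_sell(price=98, qty=3): fills=none; bids=[#6:3@95] asks=[#8:3@98 #4:5@104 #7:2@105]
After op 9 [order #9] limit_buy(price=103, qty=9): fills=#9x#8:3@98; bids=[#9:6@103 #6:3@95] asks=[#4:5@104 #7:2@105]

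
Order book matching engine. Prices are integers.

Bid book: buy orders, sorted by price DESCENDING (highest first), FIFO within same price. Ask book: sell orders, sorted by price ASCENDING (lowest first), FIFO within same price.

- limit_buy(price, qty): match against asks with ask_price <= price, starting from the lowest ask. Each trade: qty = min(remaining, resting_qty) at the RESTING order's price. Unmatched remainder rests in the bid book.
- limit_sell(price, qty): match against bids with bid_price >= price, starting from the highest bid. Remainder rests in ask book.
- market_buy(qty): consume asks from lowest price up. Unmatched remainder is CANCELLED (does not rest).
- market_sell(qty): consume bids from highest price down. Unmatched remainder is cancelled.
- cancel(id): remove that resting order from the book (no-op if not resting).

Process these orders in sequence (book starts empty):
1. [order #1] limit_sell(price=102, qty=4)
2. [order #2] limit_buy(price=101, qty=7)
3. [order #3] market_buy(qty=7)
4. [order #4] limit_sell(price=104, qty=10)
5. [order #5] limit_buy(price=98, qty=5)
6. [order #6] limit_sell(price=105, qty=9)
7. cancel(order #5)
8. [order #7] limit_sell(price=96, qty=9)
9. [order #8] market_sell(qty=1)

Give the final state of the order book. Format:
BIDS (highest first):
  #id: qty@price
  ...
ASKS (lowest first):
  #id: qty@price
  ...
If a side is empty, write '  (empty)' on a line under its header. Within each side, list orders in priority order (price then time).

After op 1 [order #1] limit_sell(price=102, qty=4): fills=none; bids=[-] asks=[#1:4@102]
After op 2 [order #2] limit_buy(price=101, qty=7): fills=none; bids=[#2:7@101] asks=[#1:4@102]
After op 3 [order #3] market_buy(qty=7): fills=#3x#1:4@102; bids=[#2:7@101] asks=[-]
After op 4 [order #4] limit_sell(price=104, qty=10): fills=none; bids=[#2:7@101] asks=[#4:10@104]
After op 5 [order #5] limit_buy(price=98, qty=5): fills=none; bids=[#2:7@101 #5:5@98] asks=[#4:10@104]
After op 6 [order #6] limit_sell(price=105, qty=9): fills=none; bids=[#2:7@101 #5:5@98] asks=[#4:10@104 #6:9@105]
After op 7 cancel(order #5): fills=none; bids=[#2:7@101] asks=[#4:10@104 #6:9@105]
After op 8 [order #7] limit_sell(price=96, qty=9): fills=#2x#7:7@101; bids=[-] asks=[#7:2@96 #4:10@104 #6:9@105]
After op 9 [order #8] market_sell(qty=1): fills=none; bids=[-] asks=[#7:2@96 #4:10@104 #6:9@105]

Answer: BIDS (highest first):
  (empty)
ASKS (lowest first):
  #7: 2@96
  #4: 10@104
  #6: 9@105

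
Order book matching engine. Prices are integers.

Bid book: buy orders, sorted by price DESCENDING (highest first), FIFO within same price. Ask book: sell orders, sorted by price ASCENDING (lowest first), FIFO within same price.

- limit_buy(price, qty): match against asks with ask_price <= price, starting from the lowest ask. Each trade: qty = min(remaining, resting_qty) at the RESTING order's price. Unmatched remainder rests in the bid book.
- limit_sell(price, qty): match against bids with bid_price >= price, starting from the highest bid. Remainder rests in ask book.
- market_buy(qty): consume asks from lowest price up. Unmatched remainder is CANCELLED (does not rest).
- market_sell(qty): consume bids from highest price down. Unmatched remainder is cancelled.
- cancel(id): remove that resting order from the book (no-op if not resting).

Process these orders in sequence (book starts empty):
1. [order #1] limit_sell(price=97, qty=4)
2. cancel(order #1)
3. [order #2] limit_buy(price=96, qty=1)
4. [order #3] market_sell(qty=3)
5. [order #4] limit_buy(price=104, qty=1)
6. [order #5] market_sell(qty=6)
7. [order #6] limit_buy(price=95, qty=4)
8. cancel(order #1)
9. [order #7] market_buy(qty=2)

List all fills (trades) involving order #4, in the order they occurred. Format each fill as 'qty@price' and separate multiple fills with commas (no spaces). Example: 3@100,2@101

After op 1 [order #1] limit_sell(price=97, qty=4): fills=none; bids=[-] asks=[#1:4@97]
After op 2 cancel(order #1): fills=none; bids=[-] asks=[-]
After op 3 [order #2] limit_buy(price=96, qty=1): fills=none; bids=[#2:1@96] asks=[-]
After op 4 [order #3] market_sell(qty=3): fills=#2x#3:1@96; bids=[-] asks=[-]
After op 5 [order #4] limit_buy(price=104, qty=1): fills=none; bids=[#4:1@104] asks=[-]
After op 6 [order #5] market_sell(qty=6): fills=#4x#5:1@104; bids=[-] asks=[-]
After op 7 [order #6] limit_buy(price=95, qty=4): fills=none; bids=[#6:4@95] asks=[-]
After op 8 cancel(order #1): fills=none; bids=[#6:4@95] asks=[-]
After op 9 [order #7] market_buy(qty=2): fills=none; bids=[#6:4@95] asks=[-]

Answer: 1@104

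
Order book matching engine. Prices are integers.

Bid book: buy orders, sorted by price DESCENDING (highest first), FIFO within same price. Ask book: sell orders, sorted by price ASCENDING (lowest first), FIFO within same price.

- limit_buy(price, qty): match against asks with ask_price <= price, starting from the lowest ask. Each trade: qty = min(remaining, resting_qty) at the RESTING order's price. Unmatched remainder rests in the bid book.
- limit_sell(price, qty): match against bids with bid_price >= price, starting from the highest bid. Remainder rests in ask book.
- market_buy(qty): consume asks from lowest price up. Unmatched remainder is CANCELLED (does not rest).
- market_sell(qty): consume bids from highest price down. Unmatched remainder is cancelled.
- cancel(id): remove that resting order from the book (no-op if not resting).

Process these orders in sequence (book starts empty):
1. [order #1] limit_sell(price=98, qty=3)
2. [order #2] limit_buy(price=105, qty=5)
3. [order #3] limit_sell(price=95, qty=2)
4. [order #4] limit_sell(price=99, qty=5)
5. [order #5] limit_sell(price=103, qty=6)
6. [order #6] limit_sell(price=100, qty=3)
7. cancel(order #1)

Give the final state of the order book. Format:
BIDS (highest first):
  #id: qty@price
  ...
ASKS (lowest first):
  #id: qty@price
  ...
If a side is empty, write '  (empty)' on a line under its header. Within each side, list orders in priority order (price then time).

Answer: BIDS (highest first):
  (empty)
ASKS (lowest first):
  #4: 5@99
  #6: 3@100
  #5: 6@103

Derivation:
After op 1 [order #1] limit_sell(price=98, qty=3): fills=none; bids=[-] asks=[#1:3@98]
After op 2 [order #2] limit_buy(price=105, qty=5): fills=#2x#1:3@98; bids=[#2:2@105] asks=[-]
After op 3 [order #3] limit_sell(price=95, qty=2): fills=#2x#3:2@105; bids=[-] asks=[-]
After op 4 [order #4] limit_sell(price=99, qty=5): fills=none; bids=[-] asks=[#4:5@99]
After op 5 [order #5] limit_sell(price=103, qty=6): fills=none; bids=[-] asks=[#4:5@99 #5:6@103]
After op 6 [order #6] limit_sell(price=100, qty=3): fills=none; bids=[-] asks=[#4:5@99 #6:3@100 #5:6@103]
After op 7 cancel(order #1): fills=none; bids=[-] asks=[#4:5@99 #6:3@100 #5:6@103]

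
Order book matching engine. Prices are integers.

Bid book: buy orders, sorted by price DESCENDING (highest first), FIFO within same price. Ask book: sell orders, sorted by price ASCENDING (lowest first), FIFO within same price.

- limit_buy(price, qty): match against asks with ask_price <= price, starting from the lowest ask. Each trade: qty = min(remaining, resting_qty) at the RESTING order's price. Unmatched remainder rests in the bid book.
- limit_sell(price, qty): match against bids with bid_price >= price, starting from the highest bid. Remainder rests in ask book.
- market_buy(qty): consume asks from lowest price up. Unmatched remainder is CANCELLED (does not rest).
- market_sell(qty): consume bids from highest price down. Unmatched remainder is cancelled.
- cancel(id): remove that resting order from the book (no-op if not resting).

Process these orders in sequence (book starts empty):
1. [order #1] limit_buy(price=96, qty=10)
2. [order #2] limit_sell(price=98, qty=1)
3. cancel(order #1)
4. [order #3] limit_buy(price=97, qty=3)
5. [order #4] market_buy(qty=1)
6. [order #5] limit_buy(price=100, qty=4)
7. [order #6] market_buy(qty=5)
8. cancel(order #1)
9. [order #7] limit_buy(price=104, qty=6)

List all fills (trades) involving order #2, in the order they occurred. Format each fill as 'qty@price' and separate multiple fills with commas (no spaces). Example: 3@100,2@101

After op 1 [order #1] limit_buy(price=96, qty=10): fills=none; bids=[#1:10@96] asks=[-]
After op 2 [order #2] limit_sell(price=98, qty=1): fills=none; bids=[#1:10@96] asks=[#2:1@98]
After op 3 cancel(order #1): fills=none; bids=[-] asks=[#2:1@98]
After op 4 [order #3] limit_buy(price=97, qty=3): fills=none; bids=[#3:3@97] asks=[#2:1@98]
After op 5 [order #4] market_buy(qty=1): fills=#4x#2:1@98; bids=[#3:3@97] asks=[-]
After op 6 [order #5] limit_buy(price=100, qty=4): fills=none; bids=[#5:4@100 #3:3@97] asks=[-]
After op 7 [order #6] market_buy(qty=5): fills=none; bids=[#5:4@100 #3:3@97] asks=[-]
After op 8 cancel(order #1): fills=none; bids=[#5:4@100 #3:3@97] asks=[-]
After op 9 [order #7] limit_buy(price=104, qty=6): fills=none; bids=[#7:6@104 #5:4@100 #3:3@97] asks=[-]

Answer: 1@98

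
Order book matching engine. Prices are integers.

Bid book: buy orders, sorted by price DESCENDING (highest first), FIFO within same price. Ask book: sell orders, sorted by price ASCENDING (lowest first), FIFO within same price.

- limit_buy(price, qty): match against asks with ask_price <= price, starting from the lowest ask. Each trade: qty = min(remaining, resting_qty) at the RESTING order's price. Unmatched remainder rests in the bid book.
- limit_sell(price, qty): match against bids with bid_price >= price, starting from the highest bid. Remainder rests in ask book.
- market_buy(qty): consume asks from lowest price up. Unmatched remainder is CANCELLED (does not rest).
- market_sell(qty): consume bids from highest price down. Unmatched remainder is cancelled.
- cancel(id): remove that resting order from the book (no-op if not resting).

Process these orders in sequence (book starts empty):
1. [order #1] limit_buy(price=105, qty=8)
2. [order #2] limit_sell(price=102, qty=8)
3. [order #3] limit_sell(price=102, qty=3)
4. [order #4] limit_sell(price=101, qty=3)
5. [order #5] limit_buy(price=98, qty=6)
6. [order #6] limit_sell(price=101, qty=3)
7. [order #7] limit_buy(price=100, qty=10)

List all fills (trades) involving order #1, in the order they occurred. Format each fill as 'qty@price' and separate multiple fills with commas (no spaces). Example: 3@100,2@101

Answer: 8@105

Derivation:
After op 1 [order #1] limit_buy(price=105, qty=8): fills=none; bids=[#1:8@105] asks=[-]
After op 2 [order #2] limit_sell(price=102, qty=8): fills=#1x#2:8@105; bids=[-] asks=[-]
After op 3 [order #3] limit_sell(price=102, qty=3): fills=none; bids=[-] asks=[#3:3@102]
After op 4 [order #4] limit_sell(price=101, qty=3): fills=none; bids=[-] asks=[#4:3@101 #3:3@102]
After op 5 [order #5] limit_buy(price=98, qty=6): fills=none; bids=[#5:6@98] asks=[#4:3@101 #3:3@102]
After op 6 [order #6] limit_sell(price=101, qty=3): fills=none; bids=[#5:6@98] asks=[#4:3@101 #6:3@101 #3:3@102]
After op 7 [order #7] limit_buy(price=100, qty=10): fills=none; bids=[#7:10@100 #5:6@98] asks=[#4:3@101 #6:3@101 #3:3@102]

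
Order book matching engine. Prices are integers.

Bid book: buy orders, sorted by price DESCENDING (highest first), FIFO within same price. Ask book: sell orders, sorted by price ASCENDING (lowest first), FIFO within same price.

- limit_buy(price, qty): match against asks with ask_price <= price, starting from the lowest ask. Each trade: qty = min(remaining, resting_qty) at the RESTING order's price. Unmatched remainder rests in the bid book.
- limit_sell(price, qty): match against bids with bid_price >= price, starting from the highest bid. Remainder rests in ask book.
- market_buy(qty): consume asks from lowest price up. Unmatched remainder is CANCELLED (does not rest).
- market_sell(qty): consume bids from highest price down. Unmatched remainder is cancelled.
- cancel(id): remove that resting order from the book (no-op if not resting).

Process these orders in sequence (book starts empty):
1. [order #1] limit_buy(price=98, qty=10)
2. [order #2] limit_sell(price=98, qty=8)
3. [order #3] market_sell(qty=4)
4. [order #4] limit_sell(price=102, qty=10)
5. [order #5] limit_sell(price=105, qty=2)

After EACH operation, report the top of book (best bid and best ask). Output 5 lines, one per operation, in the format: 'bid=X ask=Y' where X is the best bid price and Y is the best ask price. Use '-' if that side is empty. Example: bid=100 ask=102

Answer: bid=98 ask=-
bid=98 ask=-
bid=- ask=-
bid=- ask=102
bid=- ask=102

Derivation:
After op 1 [order #1] limit_buy(price=98, qty=10): fills=none; bids=[#1:10@98] asks=[-]
After op 2 [order #2] limit_sell(price=98, qty=8): fills=#1x#2:8@98; bids=[#1:2@98] asks=[-]
After op 3 [order #3] market_sell(qty=4): fills=#1x#3:2@98; bids=[-] asks=[-]
After op 4 [order #4] limit_sell(price=102, qty=10): fills=none; bids=[-] asks=[#4:10@102]
After op 5 [order #5] limit_sell(price=105, qty=2): fills=none; bids=[-] asks=[#4:10@102 #5:2@105]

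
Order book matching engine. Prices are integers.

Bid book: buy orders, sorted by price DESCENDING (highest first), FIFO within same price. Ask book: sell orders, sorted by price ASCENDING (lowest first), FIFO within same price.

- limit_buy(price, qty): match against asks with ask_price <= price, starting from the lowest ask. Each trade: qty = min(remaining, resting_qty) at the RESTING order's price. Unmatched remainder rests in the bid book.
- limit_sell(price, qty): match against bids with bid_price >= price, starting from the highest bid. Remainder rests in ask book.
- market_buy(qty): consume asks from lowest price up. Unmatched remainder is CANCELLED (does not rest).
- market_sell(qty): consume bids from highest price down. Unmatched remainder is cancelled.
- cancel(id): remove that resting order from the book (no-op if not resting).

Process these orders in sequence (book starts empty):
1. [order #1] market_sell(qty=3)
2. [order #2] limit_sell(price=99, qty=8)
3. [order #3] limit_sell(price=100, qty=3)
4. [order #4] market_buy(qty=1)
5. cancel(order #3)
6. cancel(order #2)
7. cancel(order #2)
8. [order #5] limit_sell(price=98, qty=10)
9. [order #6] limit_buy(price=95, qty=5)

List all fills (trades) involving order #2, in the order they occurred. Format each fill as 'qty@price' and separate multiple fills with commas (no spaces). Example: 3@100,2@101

After op 1 [order #1] market_sell(qty=3): fills=none; bids=[-] asks=[-]
After op 2 [order #2] limit_sell(price=99, qty=8): fills=none; bids=[-] asks=[#2:8@99]
After op 3 [order #3] limit_sell(price=100, qty=3): fills=none; bids=[-] asks=[#2:8@99 #3:3@100]
After op 4 [order #4] market_buy(qty=1): fills=#4x#2:1@99; bids=[-] asks=[#2:7@99 #3:3@100]
After op 5 cancel(order #3): fills=none; bids=[-] asks=[#2:7@99]
After op 6 cancel(order #2): fills=none; bids=[-] asks=[-]
After op 7 cancel(order #2): fills=none; bids=[-] asks=[-]
After op 8 [order #5] limit_sell(price=98, qty=10): fills=none; bids=[-] asks=[#5:10@98]
After op 9 [order #6] limit_buy(price=95, qty=5): fills=none; bids=[#6:5@95] asks=[#5:10@98]

Answer: 1@99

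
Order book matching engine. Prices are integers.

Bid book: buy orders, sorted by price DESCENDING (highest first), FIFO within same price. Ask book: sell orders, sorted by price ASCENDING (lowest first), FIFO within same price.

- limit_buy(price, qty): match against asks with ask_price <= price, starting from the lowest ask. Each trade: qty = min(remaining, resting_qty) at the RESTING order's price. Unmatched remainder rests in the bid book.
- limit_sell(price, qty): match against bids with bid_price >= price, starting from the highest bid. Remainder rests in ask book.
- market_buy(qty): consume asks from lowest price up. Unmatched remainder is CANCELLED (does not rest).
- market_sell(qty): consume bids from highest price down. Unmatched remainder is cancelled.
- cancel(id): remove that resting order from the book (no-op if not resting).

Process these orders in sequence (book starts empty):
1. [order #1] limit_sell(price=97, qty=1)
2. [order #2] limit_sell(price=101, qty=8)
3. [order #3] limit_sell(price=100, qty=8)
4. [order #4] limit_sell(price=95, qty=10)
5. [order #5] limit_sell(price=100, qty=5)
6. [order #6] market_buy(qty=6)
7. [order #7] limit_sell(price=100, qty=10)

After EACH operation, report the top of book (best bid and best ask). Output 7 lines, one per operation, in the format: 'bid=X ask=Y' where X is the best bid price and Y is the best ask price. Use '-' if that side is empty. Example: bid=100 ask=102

Answer: bid=- ask=97
bid=- ask=97
bid=- ask=97
bid=- ask=95
bid=- ask=95
bid=- ask=95
bid=- ask=95

Derivation:
After op 1 [order #1] limit_sell(price=97, qty=1): fills=none; bids=[-] asks=[#1:1@97]
After op 2 [order #2] limit_sell(price=101, qty=8): fills=none; bids=[-] asks=[#1:1@97 #2:8@101]
After op 3 [order #3] limit_sell(price=100, qty=8): fills=none; bids=[-] asks=[#1:1@97 #3:8@100 #2:8@101]
After op 4 [order #4] limit_sell(price=95, qty=10): fills=none; bids=[-] asks=[#4:10@95 #1:1@97 #3:8@100 #2:8@101]
After op 5 [order #5] limit_sell(price=100, qty=5): fills=none; bids=[-] asks=[#4:10@95 #1:1@97 #3:8@100 #5:5@100 #2:8@101]
After op 6 [order #6] market_buy(qty=6): fills=#6x#4:6@95; bids=[-] asks=[#4:4@95 #1:1@97 #3:8@100 #5:5@100 #2:8@101]
After op 7 [order #7] limit_sell(price=100, qty=10): fills=none; bids=[-] asks=[#4:4@95 #1:1@97 #3:8@100 #5:5@100 #7:10@100 #2:8@101]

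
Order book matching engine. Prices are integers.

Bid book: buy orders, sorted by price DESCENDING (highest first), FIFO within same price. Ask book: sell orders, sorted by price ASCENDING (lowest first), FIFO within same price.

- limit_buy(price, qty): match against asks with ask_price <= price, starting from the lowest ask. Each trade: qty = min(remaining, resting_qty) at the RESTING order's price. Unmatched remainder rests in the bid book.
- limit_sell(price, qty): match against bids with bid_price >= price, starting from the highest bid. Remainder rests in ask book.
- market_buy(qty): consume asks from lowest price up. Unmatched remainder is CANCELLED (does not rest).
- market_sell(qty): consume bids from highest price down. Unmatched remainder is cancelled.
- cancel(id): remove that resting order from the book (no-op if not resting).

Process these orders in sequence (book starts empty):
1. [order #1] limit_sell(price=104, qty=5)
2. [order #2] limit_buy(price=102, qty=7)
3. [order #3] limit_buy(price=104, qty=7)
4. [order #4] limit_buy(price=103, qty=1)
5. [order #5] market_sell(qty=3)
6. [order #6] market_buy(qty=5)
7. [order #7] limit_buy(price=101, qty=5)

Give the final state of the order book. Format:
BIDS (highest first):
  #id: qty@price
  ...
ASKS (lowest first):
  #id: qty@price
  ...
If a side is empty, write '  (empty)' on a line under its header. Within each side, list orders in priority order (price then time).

Answer: BIDS (highest first):
  #2: 7@102
  #7: 5@101
ASKS (lowest first):
  (empty)

Derivation:
After op 1 [order #1] limit_sell(price=104, qty=5): fills=none; bids=[-] asks=[#1:5@104]
After op 2 [order #2] limit_buy(price=102, qty=7): fills=none; bids=[#2:7@102] asks=[#1:5@104]
After op 3 [order #3] limit_buy(price=104, qty=7): fills=#3x#1:5@104; bids=[#3:2@104 #2:7@102] asks=[-]
After op 4 [order #4] limit_buy(price=103, qty=1): fills=none; bids=[#3:2@104 #4:1@103 #2:7@102] asks=[-]
After op 5 [order #5] market_sell(qty=3): fills=#3x#5:2@104 #4x#5:1@103; bids=[#2:7@102] asks=[-]
After op 6 [order #6] market_buy(qty=5): fills=none; bids=[#2:7@102] asks=[-]
After op 7 [order #7] limit_buy(price=101, qty=5): fills=none; bids=[#2:7@102 #7:5@101] asks=[-]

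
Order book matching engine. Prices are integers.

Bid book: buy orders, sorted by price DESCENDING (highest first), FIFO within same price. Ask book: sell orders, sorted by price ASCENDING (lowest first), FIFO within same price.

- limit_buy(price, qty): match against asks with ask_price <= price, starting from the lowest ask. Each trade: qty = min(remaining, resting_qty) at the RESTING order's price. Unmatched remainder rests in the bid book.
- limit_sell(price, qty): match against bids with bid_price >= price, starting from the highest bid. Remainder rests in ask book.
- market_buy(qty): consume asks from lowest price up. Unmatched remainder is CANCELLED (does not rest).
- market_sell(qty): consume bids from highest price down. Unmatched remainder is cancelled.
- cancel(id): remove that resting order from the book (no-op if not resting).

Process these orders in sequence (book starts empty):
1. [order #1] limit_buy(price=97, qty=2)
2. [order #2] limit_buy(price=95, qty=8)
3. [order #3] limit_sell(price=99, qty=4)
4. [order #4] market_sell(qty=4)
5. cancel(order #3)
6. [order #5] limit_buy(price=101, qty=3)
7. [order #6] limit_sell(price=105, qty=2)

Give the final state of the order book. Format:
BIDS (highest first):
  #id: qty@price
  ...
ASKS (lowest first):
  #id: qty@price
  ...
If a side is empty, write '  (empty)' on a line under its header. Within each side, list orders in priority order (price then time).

Answer: BIDS (highest first):
  #5: 3@101
  #2: 6@95
ASKS (lowest first):
  #6: 2@105

Derivation:
After op 1 [order #1] limit_buy(price=97, qty=2): fills=none; bids=[#1:2@97] asks=[-]
After op 2 [order #2] limit_buy(price=95, qty=8): fills=none; bids=[#1:2@97 #2:8@95] asks=[-]
After op 3 [order #3] limit_sell(price=99, qty=4): fills=none; bids=[#1:2@97 #2:8@95] asks=[#3:4@99]
After op 4 [order #4] market_sell(qty=4): fills=#1x#4:2@97 #2x#4:2@95; bids=[#2:6@95] asks=[#3:4@99]
After op 5 cancel(order #3): fills=none; bids=[#2:6@95] asks=[-]
After op 6 [order #5] limit_buy(price=101, qty=3): fills=none; bids=[#5:3@101 #2:6@95] asks=[-]
After op 7 [order #6] limit_sell(price=105, qty=2): fills=none; bids=[#5:3@101 #2:6@95] asks=[#6:2@105]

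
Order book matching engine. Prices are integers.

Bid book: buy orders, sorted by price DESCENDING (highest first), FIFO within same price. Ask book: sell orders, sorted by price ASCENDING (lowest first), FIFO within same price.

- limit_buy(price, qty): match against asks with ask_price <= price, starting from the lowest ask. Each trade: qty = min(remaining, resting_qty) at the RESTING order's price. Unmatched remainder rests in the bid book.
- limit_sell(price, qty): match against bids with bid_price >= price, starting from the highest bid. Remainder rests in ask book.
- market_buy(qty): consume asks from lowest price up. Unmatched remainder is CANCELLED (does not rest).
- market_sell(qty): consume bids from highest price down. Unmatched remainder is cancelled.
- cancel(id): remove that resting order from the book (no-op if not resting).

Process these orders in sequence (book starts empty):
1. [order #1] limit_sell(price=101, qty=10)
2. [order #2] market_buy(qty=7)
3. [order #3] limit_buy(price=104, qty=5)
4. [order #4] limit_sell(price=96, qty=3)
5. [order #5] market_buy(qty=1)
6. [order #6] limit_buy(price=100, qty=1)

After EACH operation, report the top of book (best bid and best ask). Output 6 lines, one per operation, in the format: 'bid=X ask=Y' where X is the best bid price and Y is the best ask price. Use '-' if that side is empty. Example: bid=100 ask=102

After op 1 [order #1] limit_sell(price=101, qty=10): fills=none; bids=[-] asks=[#1:10@101]
After op 2 [order #2] market_buy(qty=7): fills=#2x#1:7@101; bids=[-] asks=[#1:3@101]
After op 3 [order #3] limit_buy(price=104, qty=5): fills=#3x#1:3@101; bids=[#3:2@104] asks=[-]
After op 4 [order #4] limit_sell(price=96, qty=3): fills=#3x#4:2@104; bids=[-] asks=[#4:1@96]
After op 5 [order #5] market_buy(qty=1): fills=#5x#4:1@96; bids=[-] asks=[-]
After op 6 [order #6] limit_buy(price=100, qty=1): fills=none; bids=[#6:1@100] asks=[-]

Answer: bid=- ask=101
bid=- ask=101
bid=104 ask=-
bid=- ask=96
bid=- ask=-
bid=100 ask=-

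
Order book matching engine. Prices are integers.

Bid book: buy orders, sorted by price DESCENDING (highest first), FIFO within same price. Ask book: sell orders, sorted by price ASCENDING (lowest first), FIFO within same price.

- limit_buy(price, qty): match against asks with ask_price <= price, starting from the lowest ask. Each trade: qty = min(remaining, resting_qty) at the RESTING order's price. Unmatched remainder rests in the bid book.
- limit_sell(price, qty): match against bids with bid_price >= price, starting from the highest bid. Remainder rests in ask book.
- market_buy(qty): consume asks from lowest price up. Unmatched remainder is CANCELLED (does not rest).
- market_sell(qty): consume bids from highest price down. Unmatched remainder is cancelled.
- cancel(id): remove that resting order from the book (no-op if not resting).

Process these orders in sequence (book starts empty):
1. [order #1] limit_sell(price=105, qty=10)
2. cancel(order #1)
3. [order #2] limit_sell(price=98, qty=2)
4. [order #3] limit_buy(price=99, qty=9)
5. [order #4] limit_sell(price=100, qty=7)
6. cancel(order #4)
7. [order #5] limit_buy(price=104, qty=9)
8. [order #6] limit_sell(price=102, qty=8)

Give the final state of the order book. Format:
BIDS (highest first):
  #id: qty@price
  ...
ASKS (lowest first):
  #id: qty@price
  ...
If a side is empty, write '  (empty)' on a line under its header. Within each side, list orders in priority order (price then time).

Answer: BIDS (highest first):
  #5: 1@104
  #3: 7@99
ASKS (lowest first):
  (empty)

Derivation:
After op 1 [order #1] limit_sell(price=105, qty=10): fills=none; bids=[-] asks=[#1:10@105]
After op 2 cancel(order #1): fills=none; bids=[-] asks=[-]
After op 3 [order #2] limit_sell(price=98, qty=2): fills=none; bids=[-] asks=[#2:2@98]
After op 4 [order #3] limit_buy(price=99, qty=9): fills=#3x#2:2@98; bids=[#3:7@99] asks=[-]
After op 5 [order #4] limit_sell(price=100, qty=7): fills=none; bids=[#3:7@99] asks=[#4:7@100]
After op 6 cancel(order #4): fills=none; bids=[#3:7@99] asks=[-]
After op 7 [order #5] limit_buy(price=104, qty=9): fills=none; bids=[#5:9@104 #3:7@99] asks=[-]
After op 8 [order #6] limit_sell(price=102, qty=8): fills=#5x#6:8@104; bids=[#5:1@104 #3:7@99] asks=[-]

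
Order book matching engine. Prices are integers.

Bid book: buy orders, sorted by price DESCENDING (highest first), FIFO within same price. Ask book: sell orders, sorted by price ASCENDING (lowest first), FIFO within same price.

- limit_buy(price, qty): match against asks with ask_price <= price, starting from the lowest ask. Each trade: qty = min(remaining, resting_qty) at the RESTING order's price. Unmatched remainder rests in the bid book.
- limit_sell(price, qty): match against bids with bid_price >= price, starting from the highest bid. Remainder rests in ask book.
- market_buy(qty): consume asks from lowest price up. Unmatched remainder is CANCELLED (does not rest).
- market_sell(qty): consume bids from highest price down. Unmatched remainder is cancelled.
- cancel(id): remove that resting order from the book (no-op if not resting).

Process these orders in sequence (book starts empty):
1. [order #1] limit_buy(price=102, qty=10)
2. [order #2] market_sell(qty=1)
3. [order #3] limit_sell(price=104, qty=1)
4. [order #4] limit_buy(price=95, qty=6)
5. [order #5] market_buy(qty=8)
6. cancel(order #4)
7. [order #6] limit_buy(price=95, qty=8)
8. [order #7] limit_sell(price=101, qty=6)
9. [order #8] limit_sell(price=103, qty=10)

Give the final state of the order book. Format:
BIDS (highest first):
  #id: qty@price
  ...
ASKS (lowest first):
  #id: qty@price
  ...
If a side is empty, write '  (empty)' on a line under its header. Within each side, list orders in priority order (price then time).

After op 1 [order #1] limit_buy(price=102, qty=10): fills=none; bids=[#1:10@102] asks=[-]
After op 2 [order #2] market_sell(qty=1): fills=#1x#2:1@102; bids=[#1:9@102] asks=[-]
After op 3 [order #3] limit_sell(price=104, qty=1): fills=none; bids=[#1:9@102] asks=[#3:1@104]
After op 4 [order #4] limit_buy(price=95, qty=6): fills=none; bids=[#1:9@102 #4:6@95] asks=[#3:1@104]
After op 5 [order #5] market_buy(qty=8): fills=#5x#3:1@104; bids=[#1:9@102 #4:6@95] asks=[-]
After op 6 cancel(order #4): fills=none; bids=[#1:9@102] asks=[-]
After op 7 [order #6] limit_buy(price=95, qty=8): fills=none; bids=[#1:9@102 #6:8@95] asks=[-]
After op 8 [order #7] limit_sell(price=101, qty=6): fills=#1x#7:6@102; bids=[#1:3@102 #6:8@95] asks=[-]
After op 9 [order #8] limit_sell(price=103, qty=10): fills=none; bids=[#1:3@102 #6:8@95] asks=[#8:10@103]

Answer: BIDS (highest first):
  #1: 3@102
  #6: 8@95
ASKS (lowest first):
  #8: 10@103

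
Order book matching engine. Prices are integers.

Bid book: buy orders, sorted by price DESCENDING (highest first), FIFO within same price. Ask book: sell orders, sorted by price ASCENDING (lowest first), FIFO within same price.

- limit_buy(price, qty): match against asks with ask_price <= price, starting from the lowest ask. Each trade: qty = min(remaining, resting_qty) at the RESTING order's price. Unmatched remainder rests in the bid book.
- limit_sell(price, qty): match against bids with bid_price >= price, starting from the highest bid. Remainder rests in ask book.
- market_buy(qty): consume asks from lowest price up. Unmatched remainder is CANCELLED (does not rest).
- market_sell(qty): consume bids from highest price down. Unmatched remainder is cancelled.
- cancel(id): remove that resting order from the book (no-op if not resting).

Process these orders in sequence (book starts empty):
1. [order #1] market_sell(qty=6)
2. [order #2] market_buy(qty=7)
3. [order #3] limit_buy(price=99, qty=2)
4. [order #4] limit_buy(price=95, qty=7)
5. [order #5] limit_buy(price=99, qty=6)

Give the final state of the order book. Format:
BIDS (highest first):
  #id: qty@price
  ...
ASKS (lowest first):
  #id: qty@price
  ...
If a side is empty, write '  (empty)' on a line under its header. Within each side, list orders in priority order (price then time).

Answer: BIDS (highest first):
  #3: 2@99
  #5: 6@99
  #4: 7@95
ASKS (lowest first):
  (empty)

Derivation:
After op 1 [order #1] market_sell(qty=6): fills=none; bids=[-] asks=[-]
After op 2 [order #2] market_buy(qty=7): fills=none; bids=[-] asks=[-]
After op 3 [order #3] limit_buy(price=99, qty=2): fills=none; bids=[#3:2@99] asks=[-]
After op 4 [order #4] limit_buy(price=95, qty=7): fills=none; bids=[#3:2@99 #4:7@95] asks=[-]
After op 5 [order #5] limit_buy(price=99, qty=6): fills=none; bids=[#3:2@99 #5:6@99 #4:7@95] asks=[-]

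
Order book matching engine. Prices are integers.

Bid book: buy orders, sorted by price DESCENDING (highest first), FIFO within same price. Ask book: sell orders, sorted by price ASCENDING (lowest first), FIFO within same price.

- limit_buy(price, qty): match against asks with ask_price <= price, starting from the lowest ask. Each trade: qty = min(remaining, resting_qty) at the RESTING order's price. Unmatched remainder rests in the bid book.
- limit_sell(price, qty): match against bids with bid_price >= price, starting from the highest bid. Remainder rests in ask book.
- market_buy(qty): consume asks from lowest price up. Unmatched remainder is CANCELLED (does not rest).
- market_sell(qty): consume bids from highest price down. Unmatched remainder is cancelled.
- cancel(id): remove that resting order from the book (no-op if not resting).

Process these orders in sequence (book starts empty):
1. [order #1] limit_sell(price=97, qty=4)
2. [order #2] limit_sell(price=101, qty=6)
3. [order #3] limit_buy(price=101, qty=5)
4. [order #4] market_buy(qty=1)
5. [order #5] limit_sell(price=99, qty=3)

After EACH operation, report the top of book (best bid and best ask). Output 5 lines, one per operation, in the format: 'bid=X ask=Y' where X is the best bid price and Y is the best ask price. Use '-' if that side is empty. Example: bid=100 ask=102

After op 1 [order #1] limit_sell(price=97, qty=4): fills=none; bids=[-] asks=[#1:4@97]
After op 2 [order #2] limit_sell(price=101, qty=6): fills=none; bids=[-] asks=[#1:4@97 #2:6@101]
After op 3 [order #3] limit_buy(price=101, qty=5): fills=#3x#1:4@97 #3x#2:1@101; bids=[-] asks=[#2:5@101]
After op 4 [order #4] market_buy(qty=1): fills=#4x#2:1@101; bids=[-] asks=[#2:4@101]
After op 5 [order #5] limit_sell(price=99, qty=3): fills=none; bids=[-] asks=[#5:3@99 #2:4@101]

Answer: bid=- ask=97
bid=- ask=97
bid=- ask=101
bid=- ask=101
bid=- ask=99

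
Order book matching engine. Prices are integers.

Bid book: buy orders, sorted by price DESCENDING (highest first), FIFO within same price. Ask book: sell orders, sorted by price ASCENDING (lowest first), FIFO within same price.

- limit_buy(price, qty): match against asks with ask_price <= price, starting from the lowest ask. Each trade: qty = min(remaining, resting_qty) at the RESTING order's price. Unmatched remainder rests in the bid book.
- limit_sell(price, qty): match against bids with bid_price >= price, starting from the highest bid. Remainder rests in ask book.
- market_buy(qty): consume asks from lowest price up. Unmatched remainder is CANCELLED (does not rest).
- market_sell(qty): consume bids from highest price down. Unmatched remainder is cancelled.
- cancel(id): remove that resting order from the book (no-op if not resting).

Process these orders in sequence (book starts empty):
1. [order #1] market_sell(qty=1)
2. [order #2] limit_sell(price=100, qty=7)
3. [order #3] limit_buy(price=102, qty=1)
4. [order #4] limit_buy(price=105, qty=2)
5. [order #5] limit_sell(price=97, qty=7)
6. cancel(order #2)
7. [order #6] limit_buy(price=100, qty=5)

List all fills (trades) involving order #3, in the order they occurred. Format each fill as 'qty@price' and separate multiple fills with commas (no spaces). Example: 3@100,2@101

Answer: 1@100

Derivation:
After op 1 [order #1] market_sell(qty=1): fills=none; bids=[-] asks=[-]
After op 2 [order #2] limit_sell(price=100, qty=7): fills=none; bids=[-] asks=[#2:7@100]
After op 3 [order #3] limit_buy(price=102, qty=1): fills=#3x#2:1@100; bids=[-] asks=[#2:6@100]
After op 4 [order #4] limit_buy(price=105, qty=2): fills=#4x#2:2@100; bids=[-] asks=[#2:4@100]
After op 5 [order #5] limit_sell(price=97, qty=7): fills=none; bids=[-] asks=[#5:7@97 #2:4@100]
After op 6 cancel(order #2): fills=none; bids=[-] asks=[#5:7@97]
After op 7 [order #6] limit_buy(price=100, qty=5): fills=#6x#5:5@97; bids=[-] asks=[#5:2@97]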